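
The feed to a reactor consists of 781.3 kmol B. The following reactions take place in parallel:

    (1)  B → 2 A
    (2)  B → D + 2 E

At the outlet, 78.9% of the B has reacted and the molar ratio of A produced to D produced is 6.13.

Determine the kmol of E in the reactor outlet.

303 kmol

Conversion of B: B consumed = 0.789 × 781.3 = 616.4 kmol = 1ξ₁ + 1ξ₂.
Selectivity: 2ξ₁ / (1ξ₂) = 6.13 → ξ₁ = 3.065 ξ₂.
Substitute: (1·3.065 + 1) ξ₂ = 616.4 → ξ₂ = 151.6 kmol, ξ₁ = 464.8 kmol.
Outlet amounts (n = n₀ + Σ ν·ξ):
  B: 781.3 − 1(464.8) − 1(151.6) = 164.9
  A: 0 + 2(464.8) = 929.6
  D: 0 + 1(151.6) = 151.6
  E: 0 + 2(151.6) = 303.3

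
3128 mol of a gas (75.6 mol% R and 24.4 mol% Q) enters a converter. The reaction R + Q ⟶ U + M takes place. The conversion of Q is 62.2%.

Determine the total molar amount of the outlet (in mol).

Q reacted = 0.622 × 763.2 = 474.7 mol; ν_Q = −1, so ξ = 474.7/1 = 474.7 mol.
Outlet amounts (n = n₀ + ν ξ):
  R: 2365 − 1(474.7) = 1890
  Q: 763.2 − 1(474.7) = 288.5
  U: 0 + 1(474.7) = 474.7
  M: 0 + 1(474.7) = 474.7
Total out = 1890 + 288.5 + 474.7 + 474.7 = 3128 mol.

3130 mol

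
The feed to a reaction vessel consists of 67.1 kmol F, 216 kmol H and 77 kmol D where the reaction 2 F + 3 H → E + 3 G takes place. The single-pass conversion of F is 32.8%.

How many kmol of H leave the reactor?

F reacted = 0.328 × 67.1 = 22.01 kmol; ν_F = −2, so ξ = 22.01/2 = 11 kmol.
Outlet amounts (n = n₀ + ν ξ):
  F: 67.1 − 2(11) = 45.09
  H: 216 − 3(11) = 183
  E: 0 + 1(11) = 11
  G: 0 + 3(11) = 33.01
  D: 77 (inert)

183 kmol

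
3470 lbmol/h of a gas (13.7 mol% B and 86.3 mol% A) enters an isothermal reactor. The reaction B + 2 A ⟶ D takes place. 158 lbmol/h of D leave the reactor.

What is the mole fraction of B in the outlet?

0.101

For D: n = n₀ + 1ξ → 158 = 0 + 1ξ, giving ξ = 158 lbmol/h.
Outlet amounts (n = n₀ + ν ξ):
  B: 475.4 − 1(158) = 317.4
  A: 2995 − 2(158) = 2679
  D: 0 + 1(158) = 158
Total out = 3154 lbmol/h; y_B = 317.4 / 3154 = 0.1006.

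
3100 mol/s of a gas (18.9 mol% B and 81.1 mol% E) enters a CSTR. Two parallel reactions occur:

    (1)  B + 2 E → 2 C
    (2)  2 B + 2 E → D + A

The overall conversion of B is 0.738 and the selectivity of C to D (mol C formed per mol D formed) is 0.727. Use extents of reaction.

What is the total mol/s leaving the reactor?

Conversion of B: B consumed = 0.738 × 585.9 = 432.4 mol/s = 1ξ₁ + 2ξ₂.
Selectivity: 2ξ₁ / (1ξ₂) = 0.727 → ξ₁ = 0.3635 ξ₂.
Substitute: (1·0.3635 + 2) ξ₂ = 432.4 → ξ₂ = 182.9 mol/s, ξ₁ = 66.5 mol/s.
Outlet amounts (n = n₀ + Σ ν·ξ):
  B: 585.9 − 1(66.5) − 2(182.9) = 153.5
  E: 2514 − 2(66.5) − 2(182.9) = 2015
  C: 0 + 2(66.5) = 133
  D: 0 + 1(182.9) = 182.9
  A: 0 + 1(182.9) = 182.9
Total out = 153.5 + 2015 + 133 + 182.9 + 182.9 = 2668 mol/s.

2670 mol/s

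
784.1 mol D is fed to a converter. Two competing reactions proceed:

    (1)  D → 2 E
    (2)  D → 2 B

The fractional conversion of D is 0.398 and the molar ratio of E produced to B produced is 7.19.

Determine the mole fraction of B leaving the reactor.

Conversion of D: D consumed = 0.398 × 784.1 = 312.1 mol = 1ξ₁ + 1ξ₂.
Selectivity: 2ξ₁ / (2ξ₂) = 7.19 → ξ₁ = 7.19 ξ₂.
Substitute: (1·7.19 + 1) ξ₂ = 312.1 → ξ₂ = 38.1 mol, ξ₁ = 274 mol.
Outlet amounts (n = n₀ + Σ ν·ξ):
  D: 784.1 − 1(274) − 1(38.1) = 472
  E: 0 + 2(274) = 547.9
  B: 0 + 2(38.1) = 76.21
Total out = 1096 mol; y_B = 76.21 / 1096 = 0.06952.

0.0695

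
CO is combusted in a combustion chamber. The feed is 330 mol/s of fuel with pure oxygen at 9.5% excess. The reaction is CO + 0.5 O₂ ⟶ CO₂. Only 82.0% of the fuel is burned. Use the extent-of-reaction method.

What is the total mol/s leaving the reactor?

375 mol/s

Stoichiometric O₂ = 0.5 × 330 = 165 mol/s; O₂ fed = 165 × 1.095 = 180.7 mol/s.
Fuel reacted = 0.82 × 330 → ξ = 270.6 mol/s.
Outlet (n = n₀ + ν ξ):
  CO: 330 − 1(270.6) = 59.4
  O₂: 180.7 − 0.5(270.6) = 45.38
  CO₂: 0 + 1(270.6) = 270.6
Total out = 59.4 + 45.38 + 270.6 = 375.4 mol/s.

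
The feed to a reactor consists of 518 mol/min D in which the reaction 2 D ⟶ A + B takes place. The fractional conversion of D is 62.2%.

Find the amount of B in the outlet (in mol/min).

D reacted = 0.622 × 518 = 322.2 mol/min; ν_D = −2, so ξ = 322.2/2 = 161.1 mol/min.
Outlet amounts (n = n₀ + ν ξ):
  D: 518 − 2(161.1) = 195.8
  A: 0 + 1(161.1) = 161.1
  B: 0 + 1(161.1) = 161.1

161 mol/min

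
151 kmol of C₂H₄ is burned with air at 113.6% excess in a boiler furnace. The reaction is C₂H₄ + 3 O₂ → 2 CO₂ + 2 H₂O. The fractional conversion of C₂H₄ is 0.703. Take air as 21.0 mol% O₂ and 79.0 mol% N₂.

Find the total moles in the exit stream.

Stoichiometric O₂ = 3 × 151 = 453 kmol; O₂ fed = 453 × 2.136 = 967.6 kmol.
N₂ fed = 967.6 × 79/21 = 3640 kmol.
Fuel reacted = 0.703 × 151 → ξ = 106.2 kmol.
Outlet (n = n₀ + ν ξ):
  C₂H₄: 151 − 1(106.2) = 44.85
  O₂: 967.6 − 3(106.2) = 649.1
  N₂: 3640 (inert)
  CO₂: 0 + 2(106.2) = 212.3
  H₂O: 0 + 2(106.2) = 212.3
Total out = 44.85 + 649.1 + 3640 + 212.3 + 212.3 = 4759 kmol.

4760 kmol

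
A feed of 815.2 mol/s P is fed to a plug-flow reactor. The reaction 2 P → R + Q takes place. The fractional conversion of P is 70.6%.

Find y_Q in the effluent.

P reacted = 0.706 × 815.2 = 575.5 mol/s; ν_P = −2, so ξ = 575.5/2 = 287.8 mol/s.
Outlet amounts (n = n₀ + ν ξ):
  P: 815.2 − 2(287.8) = 239.7
  R: 0 + 1(287.8) = 287.8
  Q: 0 + 1(287.8) = 287.8
Total out = 815.2 mol/s; y_Q = 287.8 / 815.2 = 0.353.

0.353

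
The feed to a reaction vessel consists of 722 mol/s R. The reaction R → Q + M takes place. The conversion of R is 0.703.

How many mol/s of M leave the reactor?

508 mol/s

R reacted = 0.703 × 722 = 507.6 mol/s; ν_R = −1, so ξ = 507.6/1 = 507.6 mol/s.
Outlet amounts (n = n₀ + ν ξ):
  R: 722 − 1(507.6) = 214.4
  Q: 0 + 1(507.6) = 507.6
  M: 0 + 1(507.6) = 507.6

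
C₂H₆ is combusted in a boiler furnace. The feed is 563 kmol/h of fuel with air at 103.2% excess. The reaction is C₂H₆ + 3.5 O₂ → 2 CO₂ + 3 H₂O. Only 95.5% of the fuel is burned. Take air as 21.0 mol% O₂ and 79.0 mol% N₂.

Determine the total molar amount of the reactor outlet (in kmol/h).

19900 kmol/h

Stoichiometric O₂ = 3.5 × 563 = 1970 kmol/h; O₂ fed = 1970 × 2.032 = 4004 kmol/h.
N₂ fed = 4004 × 79/21 = 15060 kmol/h.
Fuel reacted = 0.955 × 563 → ξ = 537.7 kmol/h.
Outlet (n = n₀ + ν ξ):
  C₂H₆: 563 − 1(537.7) = 25.34
  O₂: 4004 − 3.5(537.7) = 2122
  N₂: 15060 (inert)
  CO₂: 0 + 2(537.7) = 1075
  H₂O: 0 + 3(537.7) = 1613
Total out = 25.34 + 2122 + 15060 + 1075 + 1613 = 19900 kmol/h.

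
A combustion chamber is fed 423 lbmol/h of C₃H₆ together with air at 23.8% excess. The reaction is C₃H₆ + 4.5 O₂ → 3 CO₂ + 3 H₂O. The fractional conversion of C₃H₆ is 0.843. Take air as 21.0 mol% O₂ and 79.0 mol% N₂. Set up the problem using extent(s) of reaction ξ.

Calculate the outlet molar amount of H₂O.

1070 lbmol/h

Stoichiometric O₂ = 4.5 × 423 = 1904 lbmol/h; O₂ fed = 1904 × 1.238 = 2357 lbmol/h.
N₂ fed = 2357 × 79/21 = 8865 lbmol/h.
Fuel reacted = 0.843 × 423 → ξ = 356.6 lbmol/h.
Outlet (n = n₀ + ν ξ):
  C₃H₆: 423 − 1(356.6) = 66.41
  O₂: 2357 − 4.5(356.6) = 751.9
  N₂: 8865 (inert)
  CO₂: 0 + 3(356.6) = 1070
  H₂O: 0 + 3(356.6) = 1070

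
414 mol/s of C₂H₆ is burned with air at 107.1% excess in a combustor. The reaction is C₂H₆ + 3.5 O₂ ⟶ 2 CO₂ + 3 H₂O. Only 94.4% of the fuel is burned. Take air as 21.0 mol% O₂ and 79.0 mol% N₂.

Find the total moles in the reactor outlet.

14900 mol/s

Stoichiometric O₂ = 3.5 × 414 = 1449 mol/s; O₂ fed = 1449 × 2.071 = 3001 mol/s.
N₂ fed = 3001 × 79/21 = 11290 mol/s.
Fuel reacted = 0.944 × 414 → ξ = 390.8 mol/s.
Outlet (n = n₀ + ν ξ):
  C₂H₆: 414 − 1(390.8) = 23.18
  O₂: 3001 − 3.5(390.8) = 1633
  N₂: 11290 (inert)
  CO₂: 0 + 2(390.8) = 781.6
  H₂O: 0 + 3(390.8) = 1172
Total out = 23.18 + 1633 + 11290 + 781.6 + 1172 = 14900 mol/s.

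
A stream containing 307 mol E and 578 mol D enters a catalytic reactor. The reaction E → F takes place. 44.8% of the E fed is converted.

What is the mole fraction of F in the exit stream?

E reacted = 0.448 × 307 = 137.5 mol; ν_E = −1, so ξ = 137.5/1 = 137.5 mol.
Outlet amounts (n = n₀ + ν ξ):
  E: 307 − 1(137.5) = 169.5
  F: 0 + 1(137.5) = 137.5
  D: 578 (inert)
Total out = 885 mol; y_F = 137.5 / 885 = 0.1554.

0.155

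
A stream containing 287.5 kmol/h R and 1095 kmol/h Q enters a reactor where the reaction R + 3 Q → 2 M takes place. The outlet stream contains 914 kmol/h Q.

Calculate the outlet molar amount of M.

121 kmol/h

For Q: n = n₀ − 3ξ → 914 = 1095 − 3ξ, giving ξ = 60.33 kmol/h.
Outlet amounts (n = n₀ + ν ξ):
  R: 287.5 − 1(60.33) = 227.2
  Q: 1095 − 3(60.33) = 914
  M: 0 + 2(60.33) = 120.7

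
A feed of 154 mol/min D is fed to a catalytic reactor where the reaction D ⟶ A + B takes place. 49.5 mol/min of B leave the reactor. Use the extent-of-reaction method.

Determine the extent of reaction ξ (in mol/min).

For B: n = n₀ + 1ξ → 49.5 = 0 + 1ξ, giving ξ = 49.5 mol/min.
Outlet amounts (n = n₀ + ν ξ):
  D: 154 − 1(49.5) = 104.5
  A: 0 + 1(49.5) = 49.5
  B: 0 + 1(49.5) = 49.5

ξ = 49.5 mol/min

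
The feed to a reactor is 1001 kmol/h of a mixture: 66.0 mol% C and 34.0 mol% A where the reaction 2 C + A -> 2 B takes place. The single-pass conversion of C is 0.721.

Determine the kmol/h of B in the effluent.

C reacted = 0.721 × 660.7 = 476.3 kmol/h; ν_C = −2, so ξ = 476.3/2 = 238.2 kmol/h.
Outlet amounts (n = n₀ + ν ξ):
  C: 660.7 − 2(238.2) = 184.3
  A: 340.3 − 1(238.2) = 102.2
  B: 0 + 2(238.2) = 476.3

476 kmol/h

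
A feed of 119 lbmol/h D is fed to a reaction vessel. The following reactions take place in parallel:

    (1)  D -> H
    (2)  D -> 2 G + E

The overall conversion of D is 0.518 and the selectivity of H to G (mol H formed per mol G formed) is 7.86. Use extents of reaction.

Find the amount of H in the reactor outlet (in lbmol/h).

58 lbmol/h

Conversion of D: D consumed = 0.518 × 119 = 61.64 lbmol/h = 1ξ₁ + 1ξ₂.
Selectivity: 1ξ₁ / (2ξ₂) = 7.86 → ξ₁ = 15.72 ξ₂.
Substitute: (1·15.72 + 1) ξ₂ = 61.64 → ξ₂ = 3.687 lbmol/h, ξ₁ = 57.96 lbmol/h.
Outlet amounts (n = n₀ + Σ ν·ξ):
  D: 119 − 1(57.96) − 1(3.687) = 57.36
  H: 0 + 1(57.96) = 57.96
  G: 0 + 2(3.687) = 7.373
  E: 0 + 1(3.687) = 3.687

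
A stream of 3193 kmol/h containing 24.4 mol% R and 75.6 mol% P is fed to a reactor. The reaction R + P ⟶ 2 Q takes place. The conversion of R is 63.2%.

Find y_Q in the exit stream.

R reacted = 0.632 × 779.1 = 492.4 kmol/h; ν_R = −1, so ξ = 492.4/1 = 492.4 kmol/h.
Outlet amounts (n = n₀ + ν ξ):
  R: 779.1 − 1(492.4) = 286.7
  P: 2414 − 1(492.4) = 1922
  Q: 0 + 2(492.4) = 984.8
Total out = 3193 kmol/h; y_Q = 984.8 / 3193 = 0.3084.

0.308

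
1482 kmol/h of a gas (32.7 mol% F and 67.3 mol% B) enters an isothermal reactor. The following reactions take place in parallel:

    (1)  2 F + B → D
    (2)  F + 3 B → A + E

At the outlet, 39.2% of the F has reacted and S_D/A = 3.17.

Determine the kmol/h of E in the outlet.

Conversion of F: F consumed = 0.392 × 484.6 = 190 kmol/h = 2ξ₁ + 1ξ₂.
Selectivity: 1ξ₁ / (1ξ₂) = 3.17 → ξ₁ = 3.17 ξ₂.
Substitute: (2·3.17 + 1) ξ₂ = 190 → ξ₂ = 25.88 kmol/h, ξ₁ = 82.04 kmol/h.
Outlet amounts (n = n₀ + Σ ν·ξ):
  F: 484.6 − 2(82.04) − 1(25.88) = 294.6
  B: 997.4 − 1(82.04) − 3(25.88) = 837.7
  D: 0 + 1(82.04) = 82.04
  A: 0 + 1(25.88) = 25.88
  E: 0 + 1(25.88) = 25.88

25.9 kmol/h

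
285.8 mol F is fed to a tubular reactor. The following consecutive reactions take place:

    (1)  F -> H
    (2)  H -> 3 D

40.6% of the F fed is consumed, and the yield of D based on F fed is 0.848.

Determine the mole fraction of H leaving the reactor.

Conversion of F: F consumed = 1ξ₁ = 0.406 × 285.8 → ξ₁ = 116 mol.
Yield of D: 3ξ₂ / 285.8 = 0.848 → ξ₂ = 80.79 mol.
Outlet amounts (n = n₀ + Σ ν·ξ):
  F: 285.8 − 1(116) = 169.8
  H: 0 + 1(116) − 1(80.79) = 35.25
  D: 0 + 3(80.79) = 242.4
Total out = 447.4 mol; y_H = 35.25 / 447.4 = 0.07879.

0.0788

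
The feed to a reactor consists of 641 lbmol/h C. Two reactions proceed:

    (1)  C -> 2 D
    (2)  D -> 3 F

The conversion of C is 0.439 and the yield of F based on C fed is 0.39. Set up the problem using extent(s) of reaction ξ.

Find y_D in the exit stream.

Conversion of C: C consumed = 1ξ₁ = 0.439 × 641 → ξ₁ = 281.4 lbmol/h.
Yield of F: 3ξ₂ / 641 = 0.39 → ξ₂ = 83.33 lbmol/h.
Outlet amounts (n = n₀ + Σ ν·ξ):
  C: 641 − 1(281.4) = 359.6
  D: 0 + 2(281.4) − 1(83.33) = 479.5
  F: 0 + 3(83.33) = 250
Total out = 1089 lbmol/h; y_D = 479.5 / 1089 = 0.4403.

0.44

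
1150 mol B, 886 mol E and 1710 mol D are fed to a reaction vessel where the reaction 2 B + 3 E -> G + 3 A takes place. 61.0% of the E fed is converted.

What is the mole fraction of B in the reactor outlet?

E reacted = 0.61 × 886 = 540.5 mol; ν_E = −3, so ξ = 540.5/3 = 180.2 mol.
Outlet amounts (n = n₀ + ν ξ):
  B: 1150 − 2(180.2) = 789.7
  E: 886 − 3(180.2) = 345.5
  G: 0 + 1(180.2) = 180.2
  A: 0 + 3(180.2) = 540.5
  D: 1710 (inert)
Total out = 3566 mol; y_B = 789.7 / 3566 = 0.2215.

0.221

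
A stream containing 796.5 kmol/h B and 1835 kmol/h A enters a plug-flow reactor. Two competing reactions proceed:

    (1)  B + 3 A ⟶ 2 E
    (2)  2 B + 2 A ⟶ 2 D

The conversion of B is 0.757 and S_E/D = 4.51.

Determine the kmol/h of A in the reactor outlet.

Conversion of B: B consumed = 0.757 × 796.5 = 603 kmol/h = 1ξ₁ + 2ξ₂.
Selectivity: 2ξ₁ / (2ξ₂) = 4.51 → ξ₁ = 4.51 ξ₂.
Substitute: (1·4.51 + 2) ξ₂ = 603 → ξ₂ = 92.62 kmol/h, ξ₁ = 417.7 kmol/h.
Outlet amounts (n = n₀ + Σ ν·ξ):
  B: 796.5 − 1(417.7) − 2(92.62) = 193.5
  A: 1835 − 3(417.7) − 2(92.62) = 396.6
  E: 0 + 2(417.7) = 835.4
  D: 0 + 2(92.62) = 185.2

397 kmol/h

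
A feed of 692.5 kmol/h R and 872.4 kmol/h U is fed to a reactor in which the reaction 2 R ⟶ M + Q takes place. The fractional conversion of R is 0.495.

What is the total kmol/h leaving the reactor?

1560 kmol/h

R reacted = 0.495 × 692.5 = 342.8 kmol/h; ν_R = −2, so ξ = 342.8/2 = 171.4 kmol/h.
Outlet amounts (n = n₀ + ν ξ):
  R: 692.5 − 2(171.4) = 349.7
  M: 0 + 1(171.4) = 171.4
  Q: 0 + 1(171.4) = 171.4
  U: 872.4 (inert)
Total out = 349.7 + 171.4 + 171.4 + 872.4 = 1565 kmol/h.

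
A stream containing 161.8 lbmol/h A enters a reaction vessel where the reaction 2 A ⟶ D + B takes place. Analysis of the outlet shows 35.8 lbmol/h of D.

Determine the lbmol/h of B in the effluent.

35.8 lbmol/h

For D: n = n₀ + 1ξ → 35.8 = 0 + 1ξ, giving ξ = 35.8 lbmol/h.
Outlet amounts (n = n₀ + ν ξ):
  A: 161.8 − 2(35.8) = 90.2
  D: 0 + 1(35.8) = 35.8
  B: 0 + 1(35.8) = 35.8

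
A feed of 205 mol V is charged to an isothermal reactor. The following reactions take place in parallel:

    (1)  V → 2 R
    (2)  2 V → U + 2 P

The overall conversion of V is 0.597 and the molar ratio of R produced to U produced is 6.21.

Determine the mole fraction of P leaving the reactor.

Conversion of V: V consumed = 0.597 × 205 = 122.4 mol = 1ξ₁ + 2ξ₂.
Selectivity: 2ξ₁ / (1ξ₂) = 6.21 → ξ₁ = 3.105 ξ₂.
Substitute: (1·3.105 + 2) ξ₂ = 122.4 → ξ₂ = 23.97 mol, ξ₁ = 74.44 mol.
Outlet amounts (n = n₀ + Σ ν·ξ):
  V: 205 − 1(74.44) − 2(23.97) = 82.62
  R: 0 + 2(74.44) = 148.9
  U: 0 + 1(23.97) = 23.97
  P: 0 + 2(23.97) = 47.95
Total out = 303.4 mol; y_P = 47.95 / 303.4 = 0.158.

0.158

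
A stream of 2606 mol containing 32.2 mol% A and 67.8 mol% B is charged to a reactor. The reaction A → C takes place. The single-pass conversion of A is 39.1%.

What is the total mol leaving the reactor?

A reacted = 0.391 × 839.1 = 328.1 mol; ν_A = −1, so ξ = 328.1/1 = 328.1 mol.
Outlet amounts (n = n₀ + ν ξ):
  A: 839.1 − 1(328.1) = 511
  C: 0 + 1(328.1) = 328.1
  B: 1767 (inert)
Total out = 511 + 328.1 + 1767 = 2606 mol.

2610 mol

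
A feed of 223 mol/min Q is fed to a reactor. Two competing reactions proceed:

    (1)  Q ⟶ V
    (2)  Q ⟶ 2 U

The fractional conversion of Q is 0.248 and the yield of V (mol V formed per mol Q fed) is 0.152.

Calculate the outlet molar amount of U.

42.8 mol/min

Yield of V: 1ξ₁ / 223 = 0.152 → ξ₁ = 33.9 mol/min.
Conversion of Q: 1ξ₁ + 1ξ₂ = 0.248 × 223 = 55.3 → ξ₂ = 21.41 mol/min.
Outlet amounts (n = n₀ + Σ ν·ξ):
  Q: 223 − 1(33.9) − 1(21.41) = 167.7
  V: 0 + 1(33.9) = 33.9
  U: 0 + 2(21.41) = 42.82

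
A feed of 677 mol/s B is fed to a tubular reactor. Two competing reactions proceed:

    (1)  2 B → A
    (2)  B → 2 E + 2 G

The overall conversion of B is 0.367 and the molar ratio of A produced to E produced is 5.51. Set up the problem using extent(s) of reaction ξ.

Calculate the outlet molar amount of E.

Conversion of B: B consumed = 0.367 × 677 = 248.5 mol/s = 2ξ₁ + 1ξ₂.
Selectivity: 1ξ₁ / (2ξ₂) = 5.51 → ξ₁ = 11.02 ξ₂.
Substitute: (2·11.02 + 1) ξ₂ = 248.5 → ξ₂ = 10.78 mol/s, ξ₁ = 118.8 mol/s.
Outlet amounts (n = n₀ + Σ ν·ξ):
  B: 677 − 2(118.8) − 1(10.78) = 428.5
  A: 0 + 1(118.8) = 118.8
  E: 0 + 2(10.78) = 21.57
  G: 0 + 2(10.78) = 21.57

21.6 mol/s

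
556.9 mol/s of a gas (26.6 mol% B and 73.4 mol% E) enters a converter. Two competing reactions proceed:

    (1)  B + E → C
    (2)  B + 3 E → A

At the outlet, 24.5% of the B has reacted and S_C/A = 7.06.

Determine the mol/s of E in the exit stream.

363 mol/s

Conversion of B: B consumed = 0.245 × 148.1 = 36.29 mol/s = 1ξ₁ + 1ξ₂.
Selectivity: 1ξ₁ / (1ξ₂) = 7.06 → ξ₁ = 7.06 ξ₂.
Substitute: (1·7.06 + 1) ξ₂ = 36.29 → ξ₂ = 4.503 mol/s, ξ₁ = 31.79 mol/s.
Outlet amounts (n = n₀ + Σ ν·ξ):
  B: 148.1 − 1(31.79) − 1(4.503) = 111.8
  E: 408.8 − 1(31.79) − 3(4.503) = 363.5
  C: 0 + 1(31.79) = 31.79
  A: 0 + 1(4.503) = 4.503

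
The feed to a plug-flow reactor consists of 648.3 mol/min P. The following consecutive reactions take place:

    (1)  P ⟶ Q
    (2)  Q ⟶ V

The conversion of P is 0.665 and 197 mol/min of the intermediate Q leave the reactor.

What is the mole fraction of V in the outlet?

0.361

Conversion of P: P consumed = 1ξ₁ = 0.665 × 648.3 → ξ₁ = 431.1 mol/min.
Q balance: n_Q = 0 + 1ξ₁ − 1ξ₂ = 197 → ξ₂ = (1·431.1 − 197)/1 = 234.1 mol/min.
Outlet amounts (n = n₀ + Σ ν·ξ):
  P: 648.3 − 1(431.1) = 217.2
  Q: 0 + 1(431.1) − 1(234.1) = 197
  V: 0 + 1(234.1) = 234.1
Total out = 648.3 mol/min; y_V = 234.1 / 648.3 = 0.3611.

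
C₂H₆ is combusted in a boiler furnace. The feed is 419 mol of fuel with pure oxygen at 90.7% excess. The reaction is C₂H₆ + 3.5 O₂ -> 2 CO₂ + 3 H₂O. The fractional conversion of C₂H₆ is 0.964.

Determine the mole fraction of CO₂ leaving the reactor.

0.236

Stoichiometric O₂ = 3.5 × 419 = 1466 mol; O₂ fed = 1466 × 1.907 = 2797 mol.
Fuel reacted = 0.964 × 419 → ξ = 403.9 mol.
Outlet (n = n₀ + ν ξ):
  C₂H₆: 419 − 1(403.9) = 15.08
  O₂: 2797 − 3.5(403.9) = 1383
  CO₂: 0 + 2(403.9) = 807.8
  H₂O: 0 + 3(403.9) = 1212
Total out = 3418 mol; y_CO₂ = 807.8 / 3418 = 0.2364.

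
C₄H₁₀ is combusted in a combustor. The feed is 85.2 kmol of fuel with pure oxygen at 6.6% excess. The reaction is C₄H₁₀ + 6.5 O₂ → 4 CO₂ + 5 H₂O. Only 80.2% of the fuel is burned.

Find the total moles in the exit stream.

Stoichiometric O₂ = 6.5 × 85.2 = 553.8 kmol; O₂ fed = 553.8 × 1.066 = 590.4 kmol.
Fuel reacted = 0.802 × 85.2 → ξ = 68.33 kmol.
Outlet (n = n₀ + ν ξ):
  C₄H₁₀: 85.2 − 1(68.33) = 16.87
  O₂: 590.4 − 6.5(68.33) = 146.2
  CO₂: 0 + 4(68.33) = 273.3
  H₂O: 0 + 5(68.33) = 341.7
Total out = 16.87 + 146.2 + 273.3 + 341.7 = 778 kmol.

778 kmol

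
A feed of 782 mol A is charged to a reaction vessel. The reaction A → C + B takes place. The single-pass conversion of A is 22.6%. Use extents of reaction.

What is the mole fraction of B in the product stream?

A reacted = 0.226 × 782 = 176.7 mol; ν_A = −1, so ξ = 176.7/1 = 176.7 mol.
Outlet amounts (n = n₀ + ν ξ):
  A: 782 − 1(176.7) = 605.3
  C: 0 + 1(176.7) = 176.7
  B: 0 + 1(176.7) = 176.7
Total out = 958.7 mol; y_B = 176.7 / 958.7 = 0.1843.

0.184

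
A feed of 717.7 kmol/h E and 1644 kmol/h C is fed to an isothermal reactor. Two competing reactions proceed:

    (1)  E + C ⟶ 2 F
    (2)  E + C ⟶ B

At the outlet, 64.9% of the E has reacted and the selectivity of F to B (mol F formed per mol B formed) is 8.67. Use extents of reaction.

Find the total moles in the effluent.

2270 kmol/h

Conversion of E: E consumed = 0.649 × 717.7 = 465.8 kmol/h = 1ξ₁ + 1ξ₂.
Selectivity: 2ξ₁ / (1ξ₂) = 8.67 → ξ₁ = 4.335 ξ₂.
Substitute: (1·4.335 + 1) ξ₂ = 465.8 → ξ₂ = 87.31 kmol/h, ξ₁ = 378.5 kmol/h.
Outlet amounts (n = n₀ + Σ ν·ξ):
  E: 717.7 − 1(378.5) − 1(87.31) = 251.9
  C: 1644 − 1(378.5) − 1(87.31) = 1178
  F: 0 + 2(378.5) = 757
  B: 0 + 1(87.31) = 87.31
Total out = 251.9 + 1178 + 757 + 87.31 = 2274 kmol/h.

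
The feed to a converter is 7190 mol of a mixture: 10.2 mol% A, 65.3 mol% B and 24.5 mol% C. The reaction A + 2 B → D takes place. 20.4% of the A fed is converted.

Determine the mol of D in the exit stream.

A reacted = 0.204 × 733.4 = 149.6 mol; ν_A = −1, so ξ = 149.6/1 = 149.6 mol.
Outlet amounts (n = n₀ + ν ξ):
  A: 733.4 − 1(149.6) = 583.8
  B: 4695 − 2(149.6) = 4396
  D: 0 + 1(149.6) = 149.6
  C: 1762 (inert)

150 mol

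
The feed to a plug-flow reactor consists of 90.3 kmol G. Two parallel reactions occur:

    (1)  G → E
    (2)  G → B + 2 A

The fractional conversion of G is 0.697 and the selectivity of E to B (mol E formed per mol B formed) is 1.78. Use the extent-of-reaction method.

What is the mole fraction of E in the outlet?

Conversion of G: G consumed = 0.697 × 90.3 = 62.94 kmol = 1ξ₁ + 1ξ₂.
Selectivity: 1ξ₁ / (1ξ₂) = 1.78 → ξ₁ = 1.78 ξ₂.
Substitute: (1·1.78 + 1) ξ₂ = 62.94 → ξ₂ = 22.64 kmol, ξ₁ = 40.3 kmol.
Outlet amounts (n = n₀ + Σ ν·ξ):
  G: 90.3 − 1(40.3) − 1(22.64) = 27.36
  E: 0 + 1(40.3) = 40.3
  B: 0 + 1(22.64) = 22.64
  A: 0 + 2(22.64) = 45.28
Total out = 135.6 kmol; y_E = 40.3 / 135.6 = 0.2972.

0.297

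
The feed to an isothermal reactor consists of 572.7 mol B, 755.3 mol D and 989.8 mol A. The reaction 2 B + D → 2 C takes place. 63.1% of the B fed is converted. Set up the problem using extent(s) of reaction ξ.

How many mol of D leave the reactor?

575 mol

B reacted = 0.631 × 572.7 = 361.4 mol; ν_B = −2, so ξ = 361.4/2 = 180.7 mol.
Outlet amounts (n = n₀ + ν ξ):
  B: 572.7 − 2(180.7) = 211.3
  D: 755.3 − 1(180.7) = 574.6
  C: 0 + 2(180.7) = 361.4
  A: 989.8 (inert)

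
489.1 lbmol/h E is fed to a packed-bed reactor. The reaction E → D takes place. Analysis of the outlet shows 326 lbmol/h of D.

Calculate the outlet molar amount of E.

For D: n = n₀ + 1ξ → 326 = 0 + 1ξ, giving ξ = 326 lbmol/h.
Outlet amounts (n = n₀ + ν ξ):
  E: 489.1 − 1(326) = 163.1
  D: 0 + 1(326) = 326

163 lbmol/h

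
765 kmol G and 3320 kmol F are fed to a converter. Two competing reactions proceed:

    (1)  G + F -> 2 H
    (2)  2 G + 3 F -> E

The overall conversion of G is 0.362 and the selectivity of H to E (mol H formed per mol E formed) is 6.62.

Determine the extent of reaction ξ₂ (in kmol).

ξ₂ = 52.2 kmol

Conversion of G: G consumed = 0.362 × 765 = 276.9 kmol = 1ξ₁ + 2ξ₂.
Selectivity: 2ξ₁ / (1ξ₂) = 6.62 → ξ₁ = 3.31 ξ₂.
Substitute: (1·3.31 + 2) ξ₂ = 276.9 → ξ₂ = 52.15 kmol, ξ₁ = 172.6 kmol.
Outlet amounts (n = n₀ + Σ ν·ξ):
  G: 765 − 1(172.6) − 2(52.15) = 488.1
  F: 3320 − 1(172.6) − 3(52.15) = 2991
  H: 0 + 2(172.6) = 345.2
  E: 0 + 1(52.15) = 52.15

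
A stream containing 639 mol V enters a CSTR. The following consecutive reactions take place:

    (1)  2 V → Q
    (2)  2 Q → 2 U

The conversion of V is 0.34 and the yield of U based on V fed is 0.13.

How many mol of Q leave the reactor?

Conversion of V: V consumed = 2ξ₁ = 0.34 × 639 → ξ₁ = 108.6 mol.
Yield of U: 2ξ₂ / 639 = 0.13 → ξ₂ = 41.54 mol.
Outlet amounts (n = n₀ + Σ ν·ξ):
  V: 639 − 2(108.6) = 421.7
  Q: 0 + 1(108.6) − 2(41.54) = 25.56
  U: 0 + 2(41.54) = 83.07

25.6 mol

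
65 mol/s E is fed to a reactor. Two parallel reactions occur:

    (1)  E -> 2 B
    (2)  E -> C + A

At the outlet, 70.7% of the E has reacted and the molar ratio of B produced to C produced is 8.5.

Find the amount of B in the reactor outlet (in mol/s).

74.4 mol/s

Conversion of E: E consumed = 0.707 × 65 = 45.95 mol/s = 1ξ₁ + 1ξ₂.
Selectivity: 2ξ₁ / (1ξ₂) = 8.5 → ξ₁ = 4.25 ξ₂.
Substitute: (1·4.25 + 1) ξ₂ = 45.95 → ξ₂ = 8.753 mol/s, ξ₁ = 37.2 mol/s.
Outlet amounts (n = n₀ + Σ ν·ξ):
  E: 65 − 1(37.2) − 1(8.753) = 19.05
  B: 0 + 2(37.2) = 74.4
  C: 0 + 1(8.753) = 8.753
  A: 0 + 1(8.753) = 8.753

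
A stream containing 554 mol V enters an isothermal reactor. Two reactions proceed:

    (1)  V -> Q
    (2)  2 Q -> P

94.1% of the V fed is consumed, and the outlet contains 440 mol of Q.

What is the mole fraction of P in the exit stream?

0.0792

Conversion of V: V consumed = 1ξ₁ = 0.941 × 554 → ξ₁ = 521.3 mol.
Q balance: n_Q = 0 + 1ξ₁ − 2ξ₂ = 440 → ξ₂ = (1·521.3 − 440)/2 = 40.66 mol.
Outlet amounts (n = n₀ + Σ ν·ξ):
  V: 554 − 1(521.3) = 32.69
  Q: 0 + 1(521.3) − 2(40.66) = 440
  P: 0 + 1(40.66) = 40.66
Total out = 513.3 mol; y_P = 40.66 / 513.3 = 0.0792.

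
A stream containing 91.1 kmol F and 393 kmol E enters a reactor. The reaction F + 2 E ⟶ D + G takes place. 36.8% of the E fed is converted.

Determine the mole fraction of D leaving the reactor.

E reacted = 0.368 × 393 = 144.6 kmol; ν_E = −2, so ξ = 144.6/2 = 72.31 kmol.
Outlet amounts (n = n₀ + ν ξ):
  F: 91.1 − 1(72.31) = 18.79
  E: 393 − 2(72.31) = 248.4
  D: 0 + 1(72.31) = 72.31
  G: 0 + 1(72.31) = 72.31
Total out = 411.8 kmol; y_D = 72.31 / 411.8 = 0.1756.

0.176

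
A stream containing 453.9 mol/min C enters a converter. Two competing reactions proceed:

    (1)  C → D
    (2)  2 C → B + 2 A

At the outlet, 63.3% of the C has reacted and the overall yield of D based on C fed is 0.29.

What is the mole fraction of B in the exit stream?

0.146

Yield of D: 1ξ₁ / 453.9 = 0.29 → ξ₁ = 131.6 mol/min.
Conversion of C: 1ξ₁ + 2ξ₂ = 0.633 × 453.9 = 287.3 → ξ₂ = 77.84 mol/min.
Outlet amounts (n = n₀ + Σ ν·ξ):
  C: 453.9 − 1(131.6) − 2(77.84) = 166.6
  D: 0 + 1(131.6) = 131.6
  B: 0 + 1(77.84) = 77.84
  A: 0 + 2(77.84) = 155.7
Total out = 531.7 mol/min; y_B = 77.84 / 531.7 = 0.1464.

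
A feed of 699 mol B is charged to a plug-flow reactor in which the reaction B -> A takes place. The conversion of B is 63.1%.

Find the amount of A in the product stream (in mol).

441 mol

B reacted = 0.631 × 699 = 441.1 mol; ν_B = −1, so ξ = 441.1/1 = 441.1 mol.
Outlet amounts (n = n₀ + ν ξ):
  B: 699 − 1(441.1) = 257.9
  A: 0 + 1(441.1) = 441.1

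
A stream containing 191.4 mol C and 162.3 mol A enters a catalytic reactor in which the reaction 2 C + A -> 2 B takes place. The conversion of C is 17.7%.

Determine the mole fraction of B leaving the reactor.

0.101

C reacted = 0.177 × 191.4 = 33.88 mol; ν_C = −2, so ξ = 33.88/2 = 16.94 mol.
Outlet amounts (n = n₀ + ν ξ):
  C: 191.4 − 2(16.94) = 157.5
  A: 162.3 − 1(16.94) = 145.4
  B: 0 + 2(16.94) = 33.88
Total out = 336.8 mol; y_B = 33.88 / 336.8 = 0.1006.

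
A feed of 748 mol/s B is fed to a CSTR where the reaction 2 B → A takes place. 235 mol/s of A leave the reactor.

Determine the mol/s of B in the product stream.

For A: n = n₀ + 1ξ → 235 = 0 + 1ξ, giving ξ = 235 mol/s.
Outlet amounts (n = n₀ + ν ξ):
  B: 748 − 2(235) = 278
  A: 0 + 1(235) = 235

278 mol/s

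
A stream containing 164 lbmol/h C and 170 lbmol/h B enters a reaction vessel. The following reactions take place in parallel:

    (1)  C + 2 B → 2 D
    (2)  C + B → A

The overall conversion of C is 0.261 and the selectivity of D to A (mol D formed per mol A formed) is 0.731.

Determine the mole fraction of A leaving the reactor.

0.108

Conversion of C: C consumed = 0.261 × 164 = 42.8 lbmol/h = 1ξ₁ + 1ξ₂.
Selectivity: 2ξ₁ / (1ξ₂) = 0.731 → ξ₁ = 0.3655 ξ₂.
Substitute: (1·0.3655 + 1) ξ₂ = 42.8 → ξ₂ = 31.35 lbmol/h, ξ₁ = 11.46 lbmol/h.
Outlet amounts (n = n₀ + Σ ν·ξ):
  C: 164 − 1(11.46) − 1(31.35) = 121.2
  B: 170 − 2(11.46) − 1(31.35) = 115.7
  D: 0 + 2(11.46) = 22.91
  A: 0 + 1(31.35) = 31.35
Total out = 291.2 lbmol/h; y_A = 31.35 / 291.2 = 0.1076.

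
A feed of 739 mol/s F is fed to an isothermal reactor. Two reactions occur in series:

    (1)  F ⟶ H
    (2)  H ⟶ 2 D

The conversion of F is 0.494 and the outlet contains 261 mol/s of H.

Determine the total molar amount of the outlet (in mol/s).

Conversion of F: F consumed = 1ξ₁ = 0.494 × 739 → ξ₁ = 365.1 mol/s.
H balance: n_H = 0 + 1ξ₁ − 1ξ₂ = 261 → ξ₂ = (1·365.1 − 261)/1 = 104.1 mol/s.
Outlet amounts (n = n₀ + Σ ν·ξ):
  F: 739 − 1(365.1) = 373.9
  H: 0 + 1(365.1) − 1(104.1) = 261
  D: 0 + 2(104.1) = 208.1
Total out = 373.9 + 261 + 208.1 = 843.1 mol/s.

843 mol/s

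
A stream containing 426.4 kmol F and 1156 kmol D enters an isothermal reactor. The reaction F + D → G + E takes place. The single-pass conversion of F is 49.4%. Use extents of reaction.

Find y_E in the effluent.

F reacted = 0.494 × 426.4 = 210.6 kmol; ν_F = −1, so ξ = 210.6/1 = 210.6 kmol.
Outlet amounts (n = n₀ + ν ξ):
  F: 426.4 − 1(210.6) = 215.8
  D: 1156 − 1(210.6) = 945.4
  G: 0 + 1(210.6) = 210.6
  E: 0 + 1(210.6) = 210.6
Total out = 1582 kmol; y_E = 210.6 / 1582 = 0.1331.

0.133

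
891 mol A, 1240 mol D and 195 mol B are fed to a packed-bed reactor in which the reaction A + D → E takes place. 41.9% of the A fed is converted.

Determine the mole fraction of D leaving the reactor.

A reacted = 0.419 × 891 = 373.3 mol; ν_A = −1, so ξ = 373.3/1 = 373.3 mol.
Outlet amounts (n = n₀ + ν ξ):
  A: 891 − 1(373.3) = 517.7
  D: 1240 − 1(373.3) = 866.7
  E: 0 + 1(373.3) = 373.3
  B: 195 (inert)
Total out = 1953 mol; y_D = 866.7 / 1953 = 0.4438.

0.444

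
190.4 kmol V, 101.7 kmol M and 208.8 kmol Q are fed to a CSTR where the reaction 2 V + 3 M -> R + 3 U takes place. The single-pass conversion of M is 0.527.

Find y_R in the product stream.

0.037

M reacted = 0.527 × 101.7 = 53.6 kmol; ν_M = −3, so ξ = 53.6/3 = 17.87 kmol.
Outlet amounts (n = n₀ + ν ξ):
  V: 190.4 − 2(17.87) = 154.7
  M: 101.7 − 3(17.87) = 48.1
  R: 0 + 1(17.87) = 17.87
  U: 0 + 3(17.87) = 53.6
  Q: 208.8 (inert)
Total out = 483 kmol; y_R = 17.87 / 483 = 0.03699.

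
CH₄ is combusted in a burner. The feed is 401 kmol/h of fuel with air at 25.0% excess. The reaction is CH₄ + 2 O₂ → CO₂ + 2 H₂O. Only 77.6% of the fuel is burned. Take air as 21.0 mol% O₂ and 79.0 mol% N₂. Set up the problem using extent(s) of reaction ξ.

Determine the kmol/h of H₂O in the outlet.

622 kmol/h

Stoichiometric O₂ = 2 × 401 = 802 kmol/h; O₂ fed = 802 × 1.250 = 1002 kmol/h.
N₂ fed = 1002 × 79/21 = 3771 kmol/h.
Fuel reacted = 0.776 × 401 → ξ = 311.2 kmol/h.
Outlet (n = n₀ + ν ξ):
  CH₄: 401 − 1(311.2) = 89.82
  O₂: 1002 − 2(311.2) = 380.1
  N₂: 3771 (inert)
  CO₂: 0 + 1(311.2) = 311.2
  H₂O: 0 + 2(311.2) = 622.4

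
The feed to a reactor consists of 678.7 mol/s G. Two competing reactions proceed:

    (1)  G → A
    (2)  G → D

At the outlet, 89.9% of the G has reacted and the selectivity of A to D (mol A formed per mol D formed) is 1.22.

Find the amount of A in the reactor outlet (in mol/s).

335 mol/s

Conversion of G: G consumed = 0.899 × 678.7 = 610.2 mol/s = 1ξ₁ + 1ξ₂.
Selectivity: 1ξ₁ / (1ξ₂) = 1.22 → ξ₁ = 1.22 ξ₂.
Substitute: (1·1.22 + 1) ξ₂ = 610.2 → ξ₂ = 274.8 mol/s, ξ₁ = 335.3 mol/s.
Outlet amounts (n = n₀ + Σ ν·ξ):
  G: 678.7 − 1(335.3) − 1(274.8) = 68.55
  A: 0 + 1(335.3) = 335.3
  D: 0 + 1(274.8) = 274.8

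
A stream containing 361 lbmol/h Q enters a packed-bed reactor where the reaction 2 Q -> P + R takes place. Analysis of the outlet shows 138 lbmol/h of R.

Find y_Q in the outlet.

For R: n = n₀ + 1ξ → 138 = 0 + 1ξ, giving ξ = 138 lbmol/h.
Outlet amounts (n = n₀ + ν ξ):
  Q: 361 − 2(138) = 85
  P: 0 + 1(138) = 138
  R: 0 + 1(138) = 138
Total out = 361 lbmol/h; y_Q = 85 / 361 = 0.2355.

0.235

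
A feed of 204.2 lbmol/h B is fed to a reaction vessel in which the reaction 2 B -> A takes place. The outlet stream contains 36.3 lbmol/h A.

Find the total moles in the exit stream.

168 lbmol/h

For A: n = n₀ + 1ξ → 36.3 = 0 + 1ξ, giving ξ = 36.3 lbmol/h.
Outlet amounts (n = n₀ + ν ξ):
  B: 204.2 − 2(36.3) = 131.6
  A: 0 + 1(36.3) = 36.3
Total out = 131.6 + 36.3 = 167.9 lbmol/h.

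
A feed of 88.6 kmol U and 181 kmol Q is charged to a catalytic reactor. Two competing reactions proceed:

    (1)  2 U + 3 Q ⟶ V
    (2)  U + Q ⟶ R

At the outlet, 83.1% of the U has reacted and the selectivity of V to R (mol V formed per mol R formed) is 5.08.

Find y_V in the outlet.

0.26

Conversion of U: U consumed = 0.831 × 88.6 = 73.63 kmol = 2ξ₁ + 1ξ₂.
Selectivity: 1ξ₁ / (1ξ₂) = 5.08 → ξ₁ = 5.08 ξ₂.
Substitute: (2·5.08 + 1) ξ₂ = 73.63 → ξ₂ = 6.597 kmol, ξ₁ = 33.51 kmol.
Outlet amounts (n = n₀ + Σ ν·ξ):
  U: 88.6 − 2(33.51) − 1(6.597) = 14.97
  Q: 181 − 3(33.51) − 1(6.597) = 73.86
  V: 0 + 1(33.51) = 33.51
  R: 0 + 1(6.597) = 6.597
Total out = 128.9 kmol; y_V = 33.51 / 128.9 = 0.2599.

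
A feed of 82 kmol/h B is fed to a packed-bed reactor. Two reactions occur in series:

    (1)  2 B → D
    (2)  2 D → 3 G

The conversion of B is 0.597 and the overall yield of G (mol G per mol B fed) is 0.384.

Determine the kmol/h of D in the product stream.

3.48 kmol/h

Conversion of B: B consumed = 2ξ₁ = 0.597 × 82 → ξ₁ = 24.48 kmol/h.
Yield of G: 3ξ₂ / 82 = 0.384 → ξ₂ = 10.5 kmol/h.
Outlet amounts (n = n₀ + Σ ν·ξ):
  B: 82 − 2(24.48) = 33.05
  D: 0 + 1(24.48) − 2(10.5) = 3.485
  G: 0 + 3(10.5) = 31.49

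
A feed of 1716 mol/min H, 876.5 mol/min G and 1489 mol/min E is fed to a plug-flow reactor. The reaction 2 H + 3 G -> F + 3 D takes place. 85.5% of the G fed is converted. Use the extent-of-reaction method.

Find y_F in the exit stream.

G reacted = 0.855 × 876.5 = 749.4 mol/min; ν_G = −3, so ξ = 749.4/3 = 249.8 mol/min.
Outlet amounts (n = n₀ + ν ξ):
  H: 1716 − 2(249.8) = 1216
  G: 876.5 − 3(249.8) = 127.1
  F: 0 + 1(249.8) = 249.8
  D: 0 + 3(249.8) = 749.4
  E: 1489 (inert)
Total out = 3832 mol/min; y_F = 249.8 / 3832 = 0.06519.

0.0652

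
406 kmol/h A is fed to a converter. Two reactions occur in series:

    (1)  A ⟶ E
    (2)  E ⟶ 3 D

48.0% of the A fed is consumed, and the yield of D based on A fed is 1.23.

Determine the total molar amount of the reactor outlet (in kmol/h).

739 kmol/h

Conversion of A: A consumed = 1ξ₁ = 0.48 × 406 → ξ₁ = 194.9 kmol/h.
Yield of D: 3ξ₂ / 406 = 1.23 → ξ₂ = 166.5 kmol/h.
Outlet amounts (n = n₀ + Σ ν·ξ):
  A: 406 − 1(194.9) = 211.1
  E: 0 + 1(194.9) − 1(166.5) = 28.42
  D: 0 + 3(166.5) = 499.4
Total out = 211.1 + 28.42 + 499.4 = 738.9 kmol/h.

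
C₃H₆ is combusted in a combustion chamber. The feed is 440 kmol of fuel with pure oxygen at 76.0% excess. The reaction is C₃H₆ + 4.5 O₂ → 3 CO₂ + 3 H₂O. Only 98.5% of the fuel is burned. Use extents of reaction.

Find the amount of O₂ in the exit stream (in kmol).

Stoichiometric O₂ = 4.5 × 440 = 1980 kmol; O₂ fed = 1980 × 1.760 = 3485 kmol.
Fuel reacted = 0.985 × 440 → ξ = 433.4 kmol.
Outlet (n = n₀ + ν ξ):
  C₃H₆: 440 − 1(433.4) = 6.6
  O₂: 3485 − 4.5(433.4) = 1535
  CO₂: 0 + 3(433.4) = 1300
  H₂O: 0 + 3(433.4) = 1300

1530 kmol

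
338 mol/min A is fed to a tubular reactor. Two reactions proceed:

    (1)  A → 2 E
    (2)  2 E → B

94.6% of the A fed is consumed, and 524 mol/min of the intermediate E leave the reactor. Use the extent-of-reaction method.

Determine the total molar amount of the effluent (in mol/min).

600 mol/min

Conversion of A: A consumed = 1ξ₁ = 0.946 × 338 → ξ₁ = 319.7 mol/min.
E balance: n_E = 0 + 2ξ₁ − 2ξ₂ = 524 → ξ₂ = (2·319.7 − 524)/2 = 57.75 mol/min.
Outlet amounts (n = n₀ + Σ ν·ξ):
  A: 338 − 1(319.7) = 18.25
  E: 0 + 2(319.7) − 2(57.75) = 524
  B: 0 + 1(57.75) = 57.75
Total out = 18.25 + 524 + 57.75 = 600 mol/min.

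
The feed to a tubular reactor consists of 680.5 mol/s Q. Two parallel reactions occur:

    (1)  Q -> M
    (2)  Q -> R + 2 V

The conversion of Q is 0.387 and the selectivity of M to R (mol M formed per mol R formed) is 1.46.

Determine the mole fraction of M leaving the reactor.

0.175

Conversion of Q: Q consumed = 0.387 × 680.5 = 263.4 mol/s = 1ξ₁ + 1ξ₂.
Selectivity: 1ξ₁ / (1ξ₂) = 1.46 → ξ₁ = 1.46 ξ₂.
Substitute: (1·1.46 + 1) ξ₂ = 263.4 → ξ₂ = 107.1 mol/s, ξ₁ = 156.3 mol/s.
Outlet amounts (n = n₀ + Σ ν·ξ):
  Q: 680.5 − 1(156.3) − 1(107.1) = 417.1
  M: 0 + 1(156.3) = 156.3
  R: 0 + 1(107.1) = 107.1
  V: 0 + 2(107.1) = 214.1
Total out = 894.6 mol/s; y_M = 156.3 / 894.6 = 0.1747.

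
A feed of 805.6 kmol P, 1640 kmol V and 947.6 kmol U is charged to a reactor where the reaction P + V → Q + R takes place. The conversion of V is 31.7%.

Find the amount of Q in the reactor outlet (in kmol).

520 kmol

V reacted = 0.317 × 1640 = 519.9 kmol; ν_V = −1, so ξ = 519.9/1 = 519.9 kmol.
Outlet amounts (n = n₀ + ν ξ):
  P: 805.6 − 1(519.9) = 285.7
  V: 1640 − 1(519.9) = 1120
  Q: 0 + 1(519.9) = 519.9
  R: 0 + 1(519.9) = 519.9
  U: 947.6 (inert)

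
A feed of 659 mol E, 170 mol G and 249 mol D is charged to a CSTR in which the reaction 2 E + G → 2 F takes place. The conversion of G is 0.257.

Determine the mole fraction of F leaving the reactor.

G reacted = 0.257 × 170 = 43.69 mol; ν_G = −1, so ξ = 43.69/1 = 43.69 mol.
Outlet amounts (n = n₀ + ν ξ):
  E: 659 − 2(43.69) = 571.6
  G: 170 − 1(43.69) = 126.3
  F: 0 + 2(43.69) = 87.38
  D: 249 (inert)
Total out = 1034 mol; y_F = 87.38 / 1034 = 0.08448.

0.0845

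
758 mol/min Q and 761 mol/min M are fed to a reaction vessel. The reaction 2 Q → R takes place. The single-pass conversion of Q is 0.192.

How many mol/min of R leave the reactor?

Q reacted = 0.192 × 758 = 145.5 mol/min; ν_Q = −2, so ξ = 145.5/2 = 72.77 mol/min.
Outlet amounts (n = n₀ + ν ξ):
  Q: 758 − 2(72.77) = 612.5
  R: 0 + 1(72.77) = 72.77
  M: 761 (inert)

72.8 mol/min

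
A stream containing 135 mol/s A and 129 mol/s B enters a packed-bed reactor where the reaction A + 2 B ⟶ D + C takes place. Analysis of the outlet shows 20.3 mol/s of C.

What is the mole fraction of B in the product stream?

0.363

For C: n = n₀ + 1ξ → 20.3 = 0 + 1ξ, giving ξ = 20.3 mol/s.
Outlet amounts (n = n₀ + ν ξ):
  A: 135 − 1(20.3) = 114.7
  B: 129 − 2(20.3) = 88.4
  D: 0 + 1(20.3) = 20.3
  C: 0 + 1(20.3) = 20.3
Total out = 243.7 mol/s; y_B = 88.4 / 243.7 = 0.3627.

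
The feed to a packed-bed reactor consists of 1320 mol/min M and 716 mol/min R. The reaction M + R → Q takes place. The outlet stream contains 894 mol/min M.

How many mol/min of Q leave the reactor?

426 mol/min

For M: n = n₀ − 1ξ → 894 = 1320 − 1ξ, giving ξ = 426 mol/min.
Outlet amounts (n = n₀ + ν ξ):
  M: 1320 − 1(426) = 894
  R: 716 − 1(426) = 290
  Q: 0 + 1(426) = 426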